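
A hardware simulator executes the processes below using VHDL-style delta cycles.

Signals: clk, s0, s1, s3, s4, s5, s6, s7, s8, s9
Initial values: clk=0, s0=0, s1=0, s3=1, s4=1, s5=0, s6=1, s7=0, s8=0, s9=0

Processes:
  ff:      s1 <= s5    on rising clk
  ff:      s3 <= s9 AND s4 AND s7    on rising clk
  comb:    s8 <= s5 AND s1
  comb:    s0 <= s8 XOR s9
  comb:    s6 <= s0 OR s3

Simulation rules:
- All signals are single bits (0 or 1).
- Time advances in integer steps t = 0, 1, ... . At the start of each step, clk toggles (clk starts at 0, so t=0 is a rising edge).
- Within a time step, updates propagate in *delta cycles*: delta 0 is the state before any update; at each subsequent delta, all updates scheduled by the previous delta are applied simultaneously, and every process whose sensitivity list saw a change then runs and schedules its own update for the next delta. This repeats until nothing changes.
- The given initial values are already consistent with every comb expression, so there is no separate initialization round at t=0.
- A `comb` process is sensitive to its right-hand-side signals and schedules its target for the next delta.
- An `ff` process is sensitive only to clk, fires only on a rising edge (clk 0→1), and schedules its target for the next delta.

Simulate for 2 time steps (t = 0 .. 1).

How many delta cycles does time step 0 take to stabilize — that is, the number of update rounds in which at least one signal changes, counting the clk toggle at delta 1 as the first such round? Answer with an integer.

3

t0.Δ0 s3=1 s1=0 s9=0 s8=0 s0=0 s5=0 s7=0 s6=1 s4=1 clk=0
t0.Δ1 s3=1 s1=0 s9=0 s8=0 s0=0 s5=0 s7=0 s6=1 s4=1 clk=1
t0.Δ2 s3=0 s1=0 s9=0 s8=0 s0=0 s5=0 s7=0 s6=1 s4=1 clk=1
t0.Δ3 s3=0 s1=0 s9=0 s8=0 s0=0 s5=0 s7=0 s6=0 s4=1 clk=1
t1.Δ0 s3=0 s1=0 s9=0 s8=0 s0=0 s5=0 s7=0 s6=0 s4=1 clk=1
t1.Δ1 s3=0 s1=0 s9=0 s8=0 s0=0 s5=0 s7=0 s6=0 s4=1 clk=0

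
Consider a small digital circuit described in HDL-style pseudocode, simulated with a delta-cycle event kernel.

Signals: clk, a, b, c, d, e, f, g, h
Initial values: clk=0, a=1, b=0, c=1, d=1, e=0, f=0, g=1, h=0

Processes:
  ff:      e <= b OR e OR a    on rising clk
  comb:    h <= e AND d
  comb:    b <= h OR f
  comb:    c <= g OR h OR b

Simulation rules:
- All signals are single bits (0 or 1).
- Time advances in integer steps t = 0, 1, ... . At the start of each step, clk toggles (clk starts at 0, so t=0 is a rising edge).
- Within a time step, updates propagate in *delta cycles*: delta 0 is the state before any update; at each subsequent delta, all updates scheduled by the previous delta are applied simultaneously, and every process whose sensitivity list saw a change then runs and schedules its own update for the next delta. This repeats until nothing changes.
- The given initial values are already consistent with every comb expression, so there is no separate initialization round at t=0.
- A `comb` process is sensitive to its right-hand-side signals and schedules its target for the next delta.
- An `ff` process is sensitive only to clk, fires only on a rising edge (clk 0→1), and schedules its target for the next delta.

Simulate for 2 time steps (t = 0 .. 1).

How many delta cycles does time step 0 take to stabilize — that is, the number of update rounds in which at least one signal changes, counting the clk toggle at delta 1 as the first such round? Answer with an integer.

4

t=0 Δ0: a=1 g=1 c=1 e=0 clk=0 d=1 f=0 b=0 h=0
  Δ1: clk:0→1
  Δ2: e:0→1
  Δ3: h:0→1
  Δ4: b:0→1
  (4Δ to stable)
t=1 Δ0: a=1 g=1 c=1 e=1 clk=1 d=1 f=0 b=1 h=1
  Δ1: clk:1→0
  (1Δ to stable)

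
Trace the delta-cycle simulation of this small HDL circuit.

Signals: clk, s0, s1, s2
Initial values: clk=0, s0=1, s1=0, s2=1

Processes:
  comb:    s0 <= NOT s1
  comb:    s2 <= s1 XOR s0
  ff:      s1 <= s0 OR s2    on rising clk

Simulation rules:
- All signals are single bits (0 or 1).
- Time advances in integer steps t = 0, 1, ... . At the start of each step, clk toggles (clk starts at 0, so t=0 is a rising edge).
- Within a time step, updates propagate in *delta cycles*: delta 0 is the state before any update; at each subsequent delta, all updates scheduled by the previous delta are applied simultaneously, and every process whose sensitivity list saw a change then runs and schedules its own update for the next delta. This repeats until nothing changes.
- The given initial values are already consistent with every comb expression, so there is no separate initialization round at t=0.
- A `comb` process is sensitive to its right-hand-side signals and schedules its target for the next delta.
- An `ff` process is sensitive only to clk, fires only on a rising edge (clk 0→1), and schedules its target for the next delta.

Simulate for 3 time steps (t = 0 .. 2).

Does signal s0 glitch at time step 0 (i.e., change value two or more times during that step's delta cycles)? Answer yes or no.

[bits: s0,s1,s2,clk]
t=0: Δ0=1010 Δ1=1011 Δ2=1111 Δ3=0101 Δ4=0111 | 4Δ
t=1: Δ0=0111 Δ1=0110 | 1Δ
t=2: Δ0=0110 Δ1=0111 | 1Δ

no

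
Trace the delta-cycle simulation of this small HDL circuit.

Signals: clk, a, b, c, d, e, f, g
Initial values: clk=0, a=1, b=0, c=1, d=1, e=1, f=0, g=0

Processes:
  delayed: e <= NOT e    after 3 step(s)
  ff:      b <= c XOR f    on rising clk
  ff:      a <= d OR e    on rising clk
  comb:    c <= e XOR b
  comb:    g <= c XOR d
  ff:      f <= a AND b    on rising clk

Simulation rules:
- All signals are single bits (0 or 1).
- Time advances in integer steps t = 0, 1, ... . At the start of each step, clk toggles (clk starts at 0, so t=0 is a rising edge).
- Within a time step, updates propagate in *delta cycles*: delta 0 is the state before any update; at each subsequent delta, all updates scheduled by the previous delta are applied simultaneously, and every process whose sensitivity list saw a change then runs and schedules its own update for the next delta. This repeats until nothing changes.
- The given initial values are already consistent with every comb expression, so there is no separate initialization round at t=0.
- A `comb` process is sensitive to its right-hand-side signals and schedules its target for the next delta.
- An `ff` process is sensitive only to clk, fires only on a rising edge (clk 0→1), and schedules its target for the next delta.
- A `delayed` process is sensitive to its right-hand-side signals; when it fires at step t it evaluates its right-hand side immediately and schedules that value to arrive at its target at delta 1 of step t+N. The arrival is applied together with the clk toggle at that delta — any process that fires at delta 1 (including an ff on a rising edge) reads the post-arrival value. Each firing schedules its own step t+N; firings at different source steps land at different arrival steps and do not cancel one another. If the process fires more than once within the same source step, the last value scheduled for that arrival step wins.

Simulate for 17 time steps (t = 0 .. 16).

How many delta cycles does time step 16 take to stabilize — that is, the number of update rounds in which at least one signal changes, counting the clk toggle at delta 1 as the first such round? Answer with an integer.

2

t0.Δ0 d=1 b=0 f=0 e=1 g=0 a=1 c=1 clk=0
t0.Δ1 d=1 b=0 f=0 e=1 g=0 a=1 c=1 clk=1
t0.Δ2 d=1 b=1 f=0 e=1 g=0 a=1 c=1 clk=1
t0.Δ3 d=1 b=1 f=0 e=1 g=0 a=1 c=0 clk=1
t0.Δ4 d=1 b=1 f=0 e=1 g=1 a=1 c=0 clk=1
t1.Δ0 d=1 b=1 f=0 e=1 g=1 a=1 c=0 clk=1
t1.Δ1 d=1 b=1 f=0 e=1 g=1 a=1 c=0 clk=0
t2.Δ0 d=1 b=1 f=0 e=1 g=1 a=1 c=0 clk=0
t2.Δ1 d=1 b=1 f=0 e=1 g=1 a=1 c=0 clk=1
t2.Δ2 d=1 b=0 f=1 e=1 g=1 a=1 c=0 clk=1
t2.Δ3 d=1 b=0 f=1 e=1 g=1 a=1 c=1 clk=1
t2.Δ4 d=1 b=0 f=1 e=1 g=0 a=1 c=1 clk=1
t3.Δ0 d=1 b=0 f=1 e=1 g=0 a=1 c=1 clk=1
t3.Δ1 d=1 b=0 f=1 e=1 g=0 a=1 c=1 clk=0
t4.Δ0 d=1 b=0 f=1 e=1 g=0 a=1 c=1 clk=0
t4.Δ1 d=1 b=0 f=1 e=1 g=0 a=1 c=1 clk=1
t4.Δ2 d=1 b=0 f=0 e=1 g=0 a=1 c=1 clk=1
t5.Δ0 d=1 b=0 f=0 e=1 g=0 a=1 c=1 clk=1
t5.Δ1 d=1 b=0 f=0 e=1 g=0 a=1 c=1 clk=0
t6.Δ0 d=1 b=0 f=0 e=1 g=0 a=1 c=1 clk=0
t6.Δ1 d=1 b=0 f=0 e=1 g=0 a=1 c=1 clk=1
t6.Δ2 d=1 b=1 f=0 e=1 g=0 a=1 c=1 clk=1
t6.Δ3 d=1 b=1 f=0 e=1 g=0 a=1 c=0 clk=1
t6.Δ4 d=1 b=1 f=0 e=1 g=1 a=1 c=0 clk=1
t7.Δ0 d=1 b=1 f=0 e=1 g=1 a=1 c=0 clk=1
t7.Δ1 d=1 b=1 f=0 e=1 g=1 a=1 c=0 clk=0
t8.Δ0 d=1 b=1 f=0 e=1 g=1 a=1 c=0 clk=0
t8.Δ1 d=1 b=1 f=0 e=1 g=1 a=1 c=0 clk=1
t8.Δ2 d=1 b=0 f=1 e=1 g=1 a=1 c=0 clk=1
t8.Δ3 d=1 b=0 f=1 e=1 g=1 a=1 c=1 clk=1
t8.Δ4 d=1 b=0 f=1 e=1 g=0 a=1 c=1 clk=1
t9.Δ0 d=1 b=0 f=1 e=1 g=0 a=1 c=1 clk=1
t9.Δ1 d=1 b=0 f=1 e=1 g=0 a=1 c=1 clk=0
t10.Δ0 d=1 b=0 f=1 e=1 g=0 a=1 c=1 clk=0
t10.Δ1 d=1 b=0 f=1 e=1 g=0 a=1 c=1 clk=1
t10.Δ2 d=1 b=0 f=0 e=1 g=0 a=1 c=1 clk=1
t11.Δ0 d=1 b=0 f=0 e=1 g=0 a=1 c=1 clk=1
t11.Δ1 d=1 b=0 f=0 e=1 g=0 a=1 c=1 clk=0
t12.Δ0 d=1 b=0 f=0 e=1 g=0 a=1 c=1 clk=0
t12.Δ1 d=1 b=0 f=0 e=1 g=0 a=1 c=1 clk=1
t12.Δ2 d=1 b=1 f=0 e=1 g=0 a=1 c=1 clk=1
t12.Δ3 d=1 b=1 f=0 e=1 g=0 a=1 c=0 clk=1
t12.Δ4 d=1 b=1 f=0 e=1 g=1 a=1 c=0 clk=1
t13.Δ0 d=1 b=1 f=0 e=1 g=1 a=1 c=0 clk=1
t13.Δ1 d=1 b=1 f=0 e=1 g=1 a=1 c=0 clk=0
t14.Δ0 d=1 b=1 f=0 e=1 g=1 a=1 c=0 clk=0
t14.Δ1 d=1 b=1 f=0 e=1 g=1 a=1 c=0 clk=1
t14.Δ2 d=1 b=0 f=1 e=1 g=1 a=1 c=0 clk=1
t14.Δ3 d=1 b=0 f=1 e=1 g=1 a=1 c=1 clk=1
t14.Δ4 d=1 b=0 f=1 e=1 g=0 a=1 c=1 clk=1
t15.Δ0 d=1 b=0 f=1 e=1 g=0 a=1 c=1 clk=1
t15.Δ1 d=1 b=0 f=1 e=1 g=0 a=1 c=1 clk=0
t16.Δ0 d=1 b=0 f=1 e=1 g=0 a=1 c=1 clk=0
t16.Δ1 d=1 b=0 f=1 e=1 g=0 a=1 c=1 clk=1
t16.Δ2 d=1 b=0 f=0 e=1 g=0 a=1 c=1 clk=1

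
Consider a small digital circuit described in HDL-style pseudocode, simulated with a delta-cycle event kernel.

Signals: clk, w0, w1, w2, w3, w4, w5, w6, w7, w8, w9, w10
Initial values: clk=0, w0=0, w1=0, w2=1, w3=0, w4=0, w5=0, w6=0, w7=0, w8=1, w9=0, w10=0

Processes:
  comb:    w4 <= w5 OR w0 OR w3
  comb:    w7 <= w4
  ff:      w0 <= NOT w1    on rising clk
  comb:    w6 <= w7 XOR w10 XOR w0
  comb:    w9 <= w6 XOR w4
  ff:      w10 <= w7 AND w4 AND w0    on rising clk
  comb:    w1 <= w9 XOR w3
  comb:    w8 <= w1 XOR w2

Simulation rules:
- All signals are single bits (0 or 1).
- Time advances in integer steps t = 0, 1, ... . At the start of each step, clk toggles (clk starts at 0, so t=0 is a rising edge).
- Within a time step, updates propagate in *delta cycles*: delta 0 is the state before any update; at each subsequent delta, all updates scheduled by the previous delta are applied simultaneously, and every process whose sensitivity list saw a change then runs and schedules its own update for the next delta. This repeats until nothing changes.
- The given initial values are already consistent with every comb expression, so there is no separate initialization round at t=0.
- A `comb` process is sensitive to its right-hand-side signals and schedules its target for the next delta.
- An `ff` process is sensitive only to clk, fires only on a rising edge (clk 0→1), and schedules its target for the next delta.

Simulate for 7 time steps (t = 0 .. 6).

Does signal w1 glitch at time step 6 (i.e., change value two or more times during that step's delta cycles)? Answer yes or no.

[bits: w4,w2,w9,w6,w3,clk,w0,w1,w7,w10,w5,w8]
t=0: Δ0=010000000001 Δ1=010001000001 Δ2=010001100001 Δ3=110101100001 Δ4=110101101001 Δ5=110001101001 Δ6=111001101001 Δ7=111001111001 Δ8=111001111000 | 8Δ
t=1: Δ0=111001111000 Δ1=111000111000 | 1Δ
t=2: Δ0=111000111000 Δ1=111001111000 Δ2=111001011100 Δ3=011001011100 Δ4=010001010100 Δ5=010101000100 Δ6=011101000101 Δ7=011101010101 Δ8=011101010100 | 8Δ
t=3: Δ0=011101010100 Δ1=011100010100 | 1Δ
t=4: Δ0=011100010100 Δ1=011101010100 Δ2=011101010000 Δ3=011001010000 Δ4=010001010000 Δ5=010001000000 Δ6=010001000001 | 6Δ
t=5: Δ0=010001000001 Δ1=010000000001 | 1Δ
t=6: Δ0=010000000001 Δ1=010001000001 Δ2=010001100001 Δ3=110101100001 Δ4=110101101001 Δ5=110001101001 Δ6=111001101001 Δ7=111001111001 Δ8=111001111000 | 8Δ

no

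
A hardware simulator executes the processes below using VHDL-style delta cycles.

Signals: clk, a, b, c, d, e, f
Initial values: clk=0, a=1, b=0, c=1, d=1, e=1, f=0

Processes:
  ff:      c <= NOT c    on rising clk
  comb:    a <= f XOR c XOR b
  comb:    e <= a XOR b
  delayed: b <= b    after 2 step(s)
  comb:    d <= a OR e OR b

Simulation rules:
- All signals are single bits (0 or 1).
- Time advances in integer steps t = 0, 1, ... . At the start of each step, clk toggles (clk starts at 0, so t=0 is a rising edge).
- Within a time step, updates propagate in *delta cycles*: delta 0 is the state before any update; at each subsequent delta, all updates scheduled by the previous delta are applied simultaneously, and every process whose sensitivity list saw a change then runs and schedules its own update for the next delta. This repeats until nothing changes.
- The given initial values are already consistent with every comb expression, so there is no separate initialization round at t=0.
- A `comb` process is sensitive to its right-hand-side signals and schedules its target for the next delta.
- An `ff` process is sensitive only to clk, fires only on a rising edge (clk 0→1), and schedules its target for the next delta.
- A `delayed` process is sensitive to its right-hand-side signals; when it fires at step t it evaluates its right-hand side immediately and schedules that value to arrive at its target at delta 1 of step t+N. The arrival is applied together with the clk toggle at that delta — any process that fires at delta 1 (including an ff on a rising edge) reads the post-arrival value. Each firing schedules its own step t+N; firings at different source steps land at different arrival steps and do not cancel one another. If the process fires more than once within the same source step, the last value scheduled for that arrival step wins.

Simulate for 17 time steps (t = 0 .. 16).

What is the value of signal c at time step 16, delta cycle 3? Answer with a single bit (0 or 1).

t0.Δ0 b=0 a=1 clk=0 d=1 f=0 e=1 c=1
t0.Δ1 b=0 a=1 clk=1 d=1 f=0 e=1 c=1
t0.Δ2 b=0 a=1 clk=1 d=1 f=0 e=1 c=0
t0.Δ3 b=0 a=0 clk=1 d=1 f=0 e=1 c=0
t0.Δ4 b=0 a=0 clk=1 d=1 f=0 e=0 c=0
t0.Δ5 b=0 a=0 clk=1 d=0 f=0 e=0 c=0
t1.Δ0 b=0 a=0 clk=1 d=0 f=0 e=0 c=0
t1.Δ1 b=0 a=0 clk=0 d=0 f=0 e=0 c=0
t2.Δ0 b=0 a=0 clk=0 d=0 f=0 e=0 c=0
t2.Δ1 b=0 a=0 clk=1 d=0 f=0 e=0 c=0
t2.Δ2 b=0 a=0 clk=1 d=0 f=0 e=0 c=1
t2.Δ3 b=0 a=1 clk=1 d=0 f=0 e=0 c=1
t2.Δ4 b=0 a=1 clk=1 d=1 f=0 e=1 c=1
t3.Δ0 b=0 a=1 clk=1 d=1 f=0 e=1 c=1
t3.Δ1 b=0 a=1 clk=0 d=1 f=0 e=1 c=1
t4.Δ0 b=0 a=1 clk=0 d=1 f=0 e=1 c=1
t4.Δ1 b=0 a=1 clk=1 d=1 f=0 e=1 c=1
t4.Δ2 b=0 a=1 clk=1 d=1 f=0 e=1 c=0
t4.Δ3 b=0 a=0 clk=1 d=1 f=0 e=1 c=0
t4.Δ4 b=0 a=0 clk=1 d=1 f=0 e=0 c=0
t4.Δ5 b=0 a=0 clk=1 d=0 f=0 e=0 c=0
t5.Δ0 b=0 a=0 clk=1 d=0 f=0 e=0 c=0
t5.Δ1 b=0 a=0 clk=0 d=0 f=0 e=0 c=0
t6.Δ0 b=0 a=0 clk=0 d=0 f=0 e=0 c=0
t6.Δ1 b=0 a=0 clk=1 d=0 f=0 e=0 c=0
t6.Δ2 b=0 a=0 clk=1 d=0 f=0 e=0 c=1
t6.Δ3 b=0 a=1 clk=1 d=0 f=0 e=0 c=1
t6.Δ4 b=0 a=1 clk=1 d=1 f=0 e=1 c=1
t7.Δ0 b=0 a=1 clk=1 d=1 f=0 e=1 c=1
t7.Δ1 b=0 a=1 clk=0 d=1 f=0 e=1 c=1
t8.Δ0 b=0 a=1 clk=0 d=1 f=0 e=1 c=1
t8.Δ1 b=0 a=1 clk=1 d=1 f=0 e=1 c=1
t8.Δ2 b=0 a=1 clk=1 d=1 f=0 e=1 c=0
t8.Δ3 b=0 a=0 clk=1 d=1 f=0 e=1 c=0
t8.Δ4 b=0 a=0 clk=1 d=1 f=0 e=0 c=0
t8.Δ5 b=0 a=0 clk=1 d=0 f=0 e=0 c=0
t9.Δ0 b=0 a=0 clk=1 d=0 f=0 e=0 c=0
t9.Δ1 b=0 a=0 clk=0 d=0 f=0 e=0 c=0
t10.Δ0 b=0 a=0 clk=0 d=0 f=0 e=0 c=0
t10.Δ1 b=0 a=0 clk=1 d=0 f=0 e=0 c=0
t10.Δ2 b=0 a=0 clk=1 d=0 f=0 e=0 c=1
t10.Δ3 b=0 a=1 clk=1 d=0 f=0 e=0 c=1
t10.Δ4 b=0 a=1 clk=1 d=1 f=0 e=1 c=1
t11.Δ0 b=0 a=1 clk=1 d=1 f=0 e=1 c=1
t11.Δ1 b=0 a=1 clk=0 d=1 f=0 e=1 c=1
t12.Δ0 b=0 a=1 clk=0 d=1 f=0 e=1 c=1
t12.Δ1 b=0 a=1 clk=1 d=1 f=0 e=1 c=1
t12.Δ2 b=0 a=1 clk=1 d=1 f=0 e=1 c=0
t12.Δ3 b=0 a=0 clk=1 d=1 f=0 e=1 c=0
t12.Δ4 b=0 a=0 clk=1 d=1 f=0 e=0 c=0
t12.Δ5 b=0 a=0 clk=1 d=0 f=0 e=0 c=0
t13.Δ0 b=0 a=0 clk=1 d=0 f=0 e=0 c=0
t13.Δ1 b=0 a=0 clk=0 d=0 f=0 e=0 c=0
t14.Δ0 b=0 a=0 clk=0 d=0 f=0 e=0 c=0
t14.Δ1 b=0 a=0 clk=1 d=0 f=0 e=0 c=0
t14.Δ2 b=0 a=0 clk=1 d=0 f=0 e=0 c=1
t14.Δ3 b=0 a=1 clk=1 d=0 f=0 e=0 c=1
t14.Δ4 b=0 a=1 clk=1 d=1 f=0 e=1 c=1
t15.Δ0 b=0 a=1 clk=1 d=1 f=0 e=1 c=1
t15.Δ1 b=0 a=1 clk=0 d=1 f=0 e=1 c=1
t16.Δ0 b=0 a=1 clk=0 d=1 f=0 e=1 c=1
t16.Δ1 b=0 a=1 clk=1 d=1 f=0 e=1 c=1
t16.Δ2 b=0 a=1 clk=1 d=1 f=0 e=1 c=0
t16.Δ3 b=0 a=0 clk=1 d=1 f=0 e=1 c=0
t16.Δ4 b=0 a=0 clk=1 d=1 f=0 e=0 c=0
t16.Δ5 b=0 a=0 clk=1 d=0 f=0 e=0 c=0

0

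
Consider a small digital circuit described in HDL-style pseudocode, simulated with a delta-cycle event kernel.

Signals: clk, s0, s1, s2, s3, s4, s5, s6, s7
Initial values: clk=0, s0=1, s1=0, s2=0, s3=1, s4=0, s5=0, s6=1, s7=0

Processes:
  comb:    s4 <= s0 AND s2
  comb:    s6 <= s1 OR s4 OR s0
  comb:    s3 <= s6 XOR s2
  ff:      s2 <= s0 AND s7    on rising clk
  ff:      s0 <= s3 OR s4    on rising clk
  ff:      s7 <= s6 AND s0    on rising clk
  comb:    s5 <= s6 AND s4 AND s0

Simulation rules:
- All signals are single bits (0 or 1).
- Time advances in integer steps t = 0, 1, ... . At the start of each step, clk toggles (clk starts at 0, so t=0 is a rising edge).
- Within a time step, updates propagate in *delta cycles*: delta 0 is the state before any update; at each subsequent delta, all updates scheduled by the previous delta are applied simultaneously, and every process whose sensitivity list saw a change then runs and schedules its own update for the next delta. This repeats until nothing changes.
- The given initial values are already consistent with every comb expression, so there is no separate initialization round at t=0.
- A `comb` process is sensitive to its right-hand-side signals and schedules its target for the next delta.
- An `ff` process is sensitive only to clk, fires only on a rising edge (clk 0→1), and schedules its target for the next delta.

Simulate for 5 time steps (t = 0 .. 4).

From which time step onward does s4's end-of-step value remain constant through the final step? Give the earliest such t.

[bits: clk,s2,s1,s6,s0,s7,s4,s5,s3]
t=0: Δ0=000110001 Δ1=100110001 Δ2=100111001 | 2Δ
t=1: Δ0=100111001 Δ1=000111001 | 1Δ
t=2: Δ0=000111001 Δ1=100111001 Δ2=110111001 Δ3=110111100 Δ4=110111110 | 4Δ
t=3: Δ0=110111110 Δ1=010111110 | 1Δ
t=4: Δ0=010111110 Δ1=110111110 | 1Δ

2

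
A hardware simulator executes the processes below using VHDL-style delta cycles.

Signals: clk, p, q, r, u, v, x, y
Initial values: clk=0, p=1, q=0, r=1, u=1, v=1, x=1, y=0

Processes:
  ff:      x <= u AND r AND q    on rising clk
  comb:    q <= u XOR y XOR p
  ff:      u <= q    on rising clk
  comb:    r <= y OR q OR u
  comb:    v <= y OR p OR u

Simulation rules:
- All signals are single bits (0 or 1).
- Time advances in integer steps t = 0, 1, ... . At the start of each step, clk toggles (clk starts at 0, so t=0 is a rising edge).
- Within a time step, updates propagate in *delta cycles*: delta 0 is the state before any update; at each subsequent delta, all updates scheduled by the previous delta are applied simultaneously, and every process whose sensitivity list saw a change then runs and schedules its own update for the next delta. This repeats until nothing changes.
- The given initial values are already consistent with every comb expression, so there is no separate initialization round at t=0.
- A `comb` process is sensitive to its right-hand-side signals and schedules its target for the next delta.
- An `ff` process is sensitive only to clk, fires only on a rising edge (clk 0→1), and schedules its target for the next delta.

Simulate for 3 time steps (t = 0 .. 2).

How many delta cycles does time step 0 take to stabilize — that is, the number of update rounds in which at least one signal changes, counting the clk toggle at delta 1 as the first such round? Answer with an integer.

t=0 Δ0: clk=0 p=1 u=1 x=1 r=1 q=0 y=0 v=1
  Δ1: clk:0→1
  Δ2: u:1→0, x:1→0
  Δ3: r:1→0, q:0→1
  Δ4: r:0→1
  (4Δ to stable)
t=1 Δ0: clk=1 p=1 u=0 x=0 r=1 q=1 y=0 v=1
  Δ1: clk:1→0
  (1Δ to stable)
t=2 Δ0: clk=0 p=1 u=0 x=0 r=1 q=1 y=0 v=1
  Δ1: clk:0→1
  Δ2: u:0→1
  Δ3: q:1→0
  (3Δ to stable)

4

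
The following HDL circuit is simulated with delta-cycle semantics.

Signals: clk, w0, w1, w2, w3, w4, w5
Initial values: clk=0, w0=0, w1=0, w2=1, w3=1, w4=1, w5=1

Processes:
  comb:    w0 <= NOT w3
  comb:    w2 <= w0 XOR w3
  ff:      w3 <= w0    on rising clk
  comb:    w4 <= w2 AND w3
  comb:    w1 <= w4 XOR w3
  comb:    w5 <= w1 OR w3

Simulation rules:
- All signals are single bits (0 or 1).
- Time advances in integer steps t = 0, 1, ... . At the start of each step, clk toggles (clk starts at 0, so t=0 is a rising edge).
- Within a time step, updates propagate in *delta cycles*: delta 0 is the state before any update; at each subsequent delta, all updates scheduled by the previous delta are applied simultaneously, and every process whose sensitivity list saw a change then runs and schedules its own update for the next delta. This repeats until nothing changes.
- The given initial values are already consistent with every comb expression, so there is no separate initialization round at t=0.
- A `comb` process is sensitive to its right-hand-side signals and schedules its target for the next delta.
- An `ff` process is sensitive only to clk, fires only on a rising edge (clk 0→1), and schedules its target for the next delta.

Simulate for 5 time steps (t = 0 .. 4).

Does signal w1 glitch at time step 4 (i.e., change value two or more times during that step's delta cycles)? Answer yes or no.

t0.Δ0 w5=1 clk=0 w0=0 w1=0 w3=1 w4=1 w2=1
t0.Δ1 w5=1 clk=1 w0=0 w1=0 w3=1 w4=1 w2=1
t0.Δ2 w5=1 clk=1 w0=0 w1=0 w3=0 w4=1 w2=1
t0.Δ3 w5=0 clk=1 w0=1 w1=1 w3=0 w4=0 w2=0
t0.Δ4 w5=1 clk=1 w0=1 w1=0 w3=0 w4=0 w2=1
t0.Δ5 w5=0 clk=1 w0=1 w1=0 w3=0 w4=0 w2=1
t1.Δ0 w5=0 clk=1 w0=1 w1=0 w3=0 w4=0 w2=1
t1.Δ1 w5=0 clk=0 w0=1 w1=0 w3=0 w4=0 w2=1
t2.Δ0 w5=0 clk=0 w0=1 w1=0 w3=0 w4=0 w2=1
t2.Δ1 w5=0 clk=1 w0=1 w1=0 w3=0 w4=0 w2=1
t2.Δ2 w5=0 clk=1 w0=1 w1=0 w3=1 w4=0 w2=1
t2.Δ3 w5=1 clk=1 w0=0 w1=1 w3=1 w4=1 w2=0
t2.Δ4 w5=1 clk=1 w0=0 w1=0 w3=1 w4=0 w2=1
t2.Δ5 w5=1 clk=1 w0=0 w1=1 w3=1 w4=1 w2=1
t2.Δ6 w5=1 clk=1 w0=0 w1=0 w3=1 w4=1 w2=1
t3.Δ0 w5=1 clk=1 w0=0 w1=0 w3=1 w4=1 w2=1
t3.Δ1 w5=1 clk=0 w0=0 w1=0 w3=1 w4=1 w2=1
t4.Δ0 w5=1 clk=0 w0=0 w1=0 w3=1 w4=1 w2=1
t4.Δ1 w5=1 clk=1 w0=0 w1=0 w3=1 w4=1 w2=1
t4.Δ2 w5=1 clk=1 w0=0 w1=0 w3=0 w4=1 w2=1
t4.Δ3 w5=0 clk=1 w0=1 w1=1 w3=0 w4=0 w2=0
t4.Δ4 w5=1 clk=1 w0=1 w1=0 w3=0 w4=0 w2=1
t4.Δ5 w5=0 clk=1 w0=1 w1=0 w3=0 w4=0 w2=1

yes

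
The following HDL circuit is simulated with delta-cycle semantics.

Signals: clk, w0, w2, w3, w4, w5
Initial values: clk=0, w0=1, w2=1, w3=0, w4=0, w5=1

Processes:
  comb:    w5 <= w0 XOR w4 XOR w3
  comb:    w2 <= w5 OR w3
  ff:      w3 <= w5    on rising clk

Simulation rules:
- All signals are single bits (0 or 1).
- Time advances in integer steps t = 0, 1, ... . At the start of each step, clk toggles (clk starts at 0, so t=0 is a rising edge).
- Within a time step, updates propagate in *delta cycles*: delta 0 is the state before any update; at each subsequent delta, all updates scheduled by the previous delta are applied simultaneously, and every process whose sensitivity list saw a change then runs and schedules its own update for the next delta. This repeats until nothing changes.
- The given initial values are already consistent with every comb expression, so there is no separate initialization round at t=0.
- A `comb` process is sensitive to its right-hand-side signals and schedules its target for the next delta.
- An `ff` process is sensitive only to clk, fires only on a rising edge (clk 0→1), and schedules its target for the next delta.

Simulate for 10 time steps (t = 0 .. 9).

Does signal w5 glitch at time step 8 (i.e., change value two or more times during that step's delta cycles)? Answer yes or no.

no

t=0 Δ0: w4=0 clk=0 w0=1 w3=0 w2=1 w5=1
  Δ1: clk:0→1
  Δ2: w3:0→1
  Δ3: w5:1→0
  (3Δ to stable)
t=1 Δ0: w4=0 clk=1 w0=1 w3=1 w2=1 w5=0
  Δ1: clk:1→0
  (1Δ to stable)
t=2 Δ0: w4=0 clk=0 w0=1 w3=1 w2=1 w5=0
  Δ1: clk:0→1
  Δ2: w3:1→0
  Δ3: w2:1→0, w5:0→1
  Δ4: w2:0→1
  (4Δ to stable)
t=3 Δ0: w4=0 clk=1 w0=1 w3=0 w2=1 w5=1
  Δ1: clk:1→0
  (1Δ to stable)
t=4 Δ0: w4=0 clk=0 w0=1 w3=0 w2=1 w5=1
  Δ1: clk:0→1
  Δ2: w3:0→1
  Δ3: w5:1→0
  (3Δ to stable)
t=5 Δ0: w4=0 clk=1 w0=1 w3=1 w2=1 w5=0
  Δ1: clk:1→0
  (1Δ to stable)
t=6 Δ0: w4=0 clk=0 w0=1 w3=1 w2=1 w5=0
  Δ1: clk:0→1
  Δ2: w3:1→0
  Δ3: w2:1→0, w5:0→1
  Δ4: w2:0→1
  (4Δ to stable)
t=7 Δ0: w4=0 clk=1 w0=1 w3=0 w2=1 w5=1
  Δ1: clk:1→0
  (1Δ to stable)
t=8 Δ0: w4=0 clk=0 w0=1 w3=0 w2=1 w5=1
  Δ1: clk:0→1
  Δ2: w3:0→1
  Δ3: w5:1→0
  (3Δ to stable)
t=9 Δ0: w4=0 clk=1 w0=1 w3=1 w2=1 w5=0
  Δ1: clk:1→0
  (1Δ to stable)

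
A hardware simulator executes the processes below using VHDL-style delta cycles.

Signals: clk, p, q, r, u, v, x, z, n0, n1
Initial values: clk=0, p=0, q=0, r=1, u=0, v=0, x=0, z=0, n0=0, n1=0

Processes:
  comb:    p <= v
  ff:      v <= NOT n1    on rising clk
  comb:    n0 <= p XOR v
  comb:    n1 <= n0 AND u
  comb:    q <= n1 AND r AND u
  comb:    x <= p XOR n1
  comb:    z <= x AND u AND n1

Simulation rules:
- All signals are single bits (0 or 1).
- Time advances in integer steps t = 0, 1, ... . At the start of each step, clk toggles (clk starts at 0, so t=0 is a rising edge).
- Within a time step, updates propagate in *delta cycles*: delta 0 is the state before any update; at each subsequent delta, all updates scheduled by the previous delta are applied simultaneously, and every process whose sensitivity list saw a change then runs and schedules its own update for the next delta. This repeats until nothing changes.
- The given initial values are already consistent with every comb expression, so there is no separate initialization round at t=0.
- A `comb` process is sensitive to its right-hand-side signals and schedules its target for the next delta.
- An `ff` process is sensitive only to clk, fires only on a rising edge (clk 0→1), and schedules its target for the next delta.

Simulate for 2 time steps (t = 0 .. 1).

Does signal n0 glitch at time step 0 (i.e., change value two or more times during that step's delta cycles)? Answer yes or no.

yes

t0.Δ0 n0=0 q=0 u=0 p=0 clk=0 x=0 r=1 v=0 n1=0 z=0
t0.Δ1 n0=0 q=0 u=0 p=0 clk=1 x=0 r=1 v=0 n1=0 z=0
t0.Δ2 n0=0 q=0 u=0 p=0 clk=1 x=0 r=1 v=1 n1=0 z=0
t0.Δ3 n0=1 q=0 u=0 p=1 clk=1 x=0 r=1 v=1 n1=0 z=0
t0.Δ4 n0=0 q=0 u=0 p=1 clk=1 x=1 r=1 v=1 n1=0 z=0
t1.Δ0 n0=0 q=0 u=0 p=1 clk=1 x=1 r=1 v=1 n1=0 z=0
t1.Δ1 n0=0 q=0 u=0 p=1 clk=0 x=1 r=1 v=1 n1=0 z=0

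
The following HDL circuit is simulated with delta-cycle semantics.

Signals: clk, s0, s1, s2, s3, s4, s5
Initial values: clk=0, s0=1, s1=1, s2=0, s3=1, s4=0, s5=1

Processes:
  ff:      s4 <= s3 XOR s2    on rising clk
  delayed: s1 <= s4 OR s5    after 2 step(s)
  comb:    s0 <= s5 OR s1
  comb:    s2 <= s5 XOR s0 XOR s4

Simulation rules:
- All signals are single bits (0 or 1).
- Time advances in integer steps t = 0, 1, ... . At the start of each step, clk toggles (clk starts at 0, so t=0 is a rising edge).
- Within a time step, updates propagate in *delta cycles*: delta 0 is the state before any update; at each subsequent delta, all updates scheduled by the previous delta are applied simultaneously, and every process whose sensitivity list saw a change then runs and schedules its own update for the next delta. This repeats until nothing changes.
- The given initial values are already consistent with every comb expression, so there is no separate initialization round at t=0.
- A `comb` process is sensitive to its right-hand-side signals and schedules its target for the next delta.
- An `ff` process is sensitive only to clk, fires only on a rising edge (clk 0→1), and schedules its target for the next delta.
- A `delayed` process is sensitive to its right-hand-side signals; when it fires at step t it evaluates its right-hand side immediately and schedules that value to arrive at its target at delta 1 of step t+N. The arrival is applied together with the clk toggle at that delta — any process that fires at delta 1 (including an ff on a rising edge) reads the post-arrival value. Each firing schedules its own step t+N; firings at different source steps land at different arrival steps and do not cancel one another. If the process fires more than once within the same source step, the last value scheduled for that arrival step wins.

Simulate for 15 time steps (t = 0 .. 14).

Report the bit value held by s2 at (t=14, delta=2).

t=0 Δ0: s3=1 s4=0 s0=1 clk=0 s5=1 s2=0 s1=1
  Δ1: clk:0→1
  Δ2: s4:0→1
  Δ3: s2:0→1
  (3Δ to stable)
t=1 Δ0: s3=1 s4=1 s0=1 clk=1 s5=1 s2=1 s1=1
  Δ1: clk:1→0
  (1Δ to stable)
t=2 Δ0: s3=1 s4=1 s0=1 clk=0 s5=1 s2=1 s1=1
  Δ1: clk:0→1
  Δ2: s4:1→0
  Δ3: s2:1→0
  (3Δ to stable)
t=3 Δ0: s3=1 s4=0 s0=1 clk=1 s5=1 s2=0 s1=1
  Δ1: clk:1→0
  (1Δ to stable)
t=4 Δ0: s3=1 s4=0 s0=1 clk=0 s5=1 s2=0 s1=1
  Δ1: clk:0→1
  Δ2: s4:0→1
  Δ3: s2:0→1
  (3Δ to stable)
t=5 Δ0: s3=1 s4=1 s0=1 clk=1 s5=1 s2=1 s1=1
  Δ1: clk:1→0
  (1Δ to stable)
t=6 Δ0: s3=1 s4=1 s0=1 clk=0 s5=1 s2=1 s1=1
  Δ1: clk:0→1
  Δ2: s4:1→0
  Δ3: s2:1→0
  (3Δ to stable)
t=7 Δ0: s3=1 s4=0 s0=1 clk=1 s5=1 s2=0 s1=1
  Δ1: clk:1→0
  (1Δ to stable)
t=8 Δ0: s3=1 s4=0 s0=1 clk=0 s5=1 s2=0 s1=1
  Δ1: clk:0→1
  Δ2: s4:0→1
  Δ3: s2:0→1
  (3Δ to stable)
t=9 Δ0: s3=1 s4=1 s0=1 clk=1 s5=1 s2=1 s1=1
  Δ1: clk:1→0
  (1Δ to stable)
t=10 Δ0: s3=1 s4=1 s0=1 clk=0 s5=1 s2=1 s1=1
  Δ1: clk:0→1
  Δ2: s4:1→0
  Δ3: s2:1→0
  (3Δ to stable)
t=11 Δ0: s3=1 s4=0 s0=1 clk=1 s5=1 s2=0 s1=1
  Δ1: clk:1→0
  (1Δ to stable)
t=12 Δ0: s3=1 s4=0 s0=1 clk=0 s5=1 s2=0 s1=1
  Δ1: clk:0→1
  Δ2: s4:0→1
  Δ3: s2:0→1
  (3Δ to stable)
t=13 Δ0: s3=1 s4=1 s0=1 clk=1 s5=1 s2=1 s1=1
  Δ1: clk:1→0
  (1Δ to stable)
t=14 Δ0: s3=1 s4=1 s0=1 clk=0 s5=1 s2=1 s1=1
  Δ1: clk:0→1
  Δ2: s4:1→0
  Δ3: s2:1→0
  (3Δ to stable)

1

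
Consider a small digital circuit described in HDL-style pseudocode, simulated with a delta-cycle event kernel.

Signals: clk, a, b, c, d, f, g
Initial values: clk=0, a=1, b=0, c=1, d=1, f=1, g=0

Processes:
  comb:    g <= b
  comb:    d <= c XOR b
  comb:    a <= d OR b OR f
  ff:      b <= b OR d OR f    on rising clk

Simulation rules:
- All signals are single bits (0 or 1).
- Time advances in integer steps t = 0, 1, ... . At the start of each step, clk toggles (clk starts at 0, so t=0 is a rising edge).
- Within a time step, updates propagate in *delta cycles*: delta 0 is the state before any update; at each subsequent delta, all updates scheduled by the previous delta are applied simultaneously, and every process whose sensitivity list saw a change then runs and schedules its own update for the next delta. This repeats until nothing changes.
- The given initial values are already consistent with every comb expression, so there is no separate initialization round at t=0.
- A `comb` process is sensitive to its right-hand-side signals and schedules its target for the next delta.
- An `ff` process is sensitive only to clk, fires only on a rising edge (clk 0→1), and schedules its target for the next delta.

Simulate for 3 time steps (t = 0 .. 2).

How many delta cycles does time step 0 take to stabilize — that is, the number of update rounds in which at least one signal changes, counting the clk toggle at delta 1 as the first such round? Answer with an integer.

3

[bits: b,a,d,c,f,g,clk]
t=0: Δ0=0111100 Δ1=0111101 Δ2=1111101 Δ3=1101111 | 3Δ
t=1: Δ0=1101111 Δ1=1101110 | 1Δ
t=2: Δ0=1101110 Δ1=1101111 | 1Δ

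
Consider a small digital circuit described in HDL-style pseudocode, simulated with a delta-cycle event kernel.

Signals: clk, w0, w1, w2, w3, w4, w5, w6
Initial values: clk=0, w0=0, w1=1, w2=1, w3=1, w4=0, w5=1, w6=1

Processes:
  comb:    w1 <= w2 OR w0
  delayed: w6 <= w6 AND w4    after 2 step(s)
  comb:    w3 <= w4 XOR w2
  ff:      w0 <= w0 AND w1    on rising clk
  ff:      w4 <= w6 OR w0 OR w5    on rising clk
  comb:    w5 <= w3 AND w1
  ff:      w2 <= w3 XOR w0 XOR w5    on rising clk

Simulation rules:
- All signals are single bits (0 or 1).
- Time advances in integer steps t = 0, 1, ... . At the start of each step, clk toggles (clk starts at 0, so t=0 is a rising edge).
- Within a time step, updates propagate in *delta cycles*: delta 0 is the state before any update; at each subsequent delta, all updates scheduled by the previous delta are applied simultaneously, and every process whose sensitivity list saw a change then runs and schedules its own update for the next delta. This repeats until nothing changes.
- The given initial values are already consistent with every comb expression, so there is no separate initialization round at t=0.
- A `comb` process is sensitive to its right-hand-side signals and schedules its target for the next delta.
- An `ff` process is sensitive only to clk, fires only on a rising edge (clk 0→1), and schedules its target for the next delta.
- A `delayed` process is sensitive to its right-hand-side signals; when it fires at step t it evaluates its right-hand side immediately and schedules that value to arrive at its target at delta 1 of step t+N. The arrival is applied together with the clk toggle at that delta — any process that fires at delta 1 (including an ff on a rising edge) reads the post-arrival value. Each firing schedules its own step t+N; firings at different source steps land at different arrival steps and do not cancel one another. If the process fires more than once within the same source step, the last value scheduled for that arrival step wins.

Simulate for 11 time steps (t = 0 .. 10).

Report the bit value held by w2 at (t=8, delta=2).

0

t0.Δ0 w0=0 clk=0 w3=1 w2=1 w1=1 w4=0 w5=1 w6=1
t0.Δ1 w0=0 clk=1 w3=1 w2=1 w1=1 w4=0 w5=1 w6=1
t0.Δ2 w0=0 clk=1 w3=1 w2=0 w1=1 w4=1 w5=1 w6=1
t0.Δ3 w0=0 clk=1 w3=1 w2=0 w1=0 w4=1 w5=1 w6=1
t0.Δ4 w0=0 clk=1 w3=1 w2=0 w1=0 w4=1 w5=0 w6=1
t1.Δ0 w0=0 clk=1 w3=1 w2=0 w1=0 w4=1 w5=0 w6=1
t1.Δ1 w0=0 clk=0 w3=1 w2=0 w1=0 w4=1 w5=0 w6=1
t2.Δ0 w0=0 clk=0 w3=1 w2=0 w1=0 w4=1 w5=0 w6=1
t2.Δ1 w0=0 clk=1 w3=1 w2=0 w1=0 w4=1 w5=0 w6=1
t2.Δ2 w0=0 clk=1 w3=1 w2=1 w1=0 w4=1 w5=0 w6=1
t2.Δ3 w0=0 clk=1 w3=0 w2=1 w1=1 w4=1 w5=0 w6=1
t3.Δ0 w0=0 clk=1 w3=0 w2=1 w1=1 w4=1 w5=0 w6=1
t3.Δ1 w0=0 clk=0 w3=0 w2=1 w1=1 w4=1 w5=0 w6=1
t4.Δ0 w0=0 clk=0 w3=0 w2=1 w1=1 w4=1 w5=0 w6=1
t4.Δ1 w0=0 clk=1 w3=0 w2=1 w1=1 w4=1 w5=0 w6=1
t4.Δ2 w0=0 clk=1 w3=0 w2=0 w1=1 w4=1 w5=0 w6=1
t4.Δ3 w0=0 clk=1 w3=1 w2=0 w1=0 w4=1 w5=0 w6=1
t5.Δ0 w0=0 clk=1 w3=1 w2=0 w1=0 w4=1 w5=0 w6=1
t5.Δ1 w0=0 clk=0 w3=1 w2=0 w1=0 w4=1 w5=0 w6=1
t6.Δ0 w0=0 clk=0 w3=1 w2=0 w1=0 w4=1 w5=0 w6=1
t6.Δ1 w0=0 clk=1 w3=1 w2=0 w1=0 w4=1 w5=0 w6=1
t6.Δ2 w0=0 clk=1 w3=1 w2=1 w1=0 w4=1 w5=0 w6=1
t6.Δ3 w0=0 clk=1 w3=0 w2=1 w1=1 w4=1 w5=0 w6=1
t7.Δ0 w0=0 clk=1 w3=0 w2=1 w1=1 w4=1 w5=0 w6=1
t7.Δ1 w0=0 clk=0 w3=0 w2=1 w1=1 w4=1 w5=0 w6=1
t8.Δ0 w0=0 clk=0 w3=0 w2=1 w1=1 w4=1 w5=0 w6=1
t8.Δ1 w0=0 clk=1 w3=0 w2=1 w1=1 w4=1 w5=0 w6=1
t8.Δ2 w0=0 clk=1 w3=0 w2=0 w1=1 w4=1 w5=0 w6=1
t8.Δ3 w0=0 clk=1 w3=1 w2=0 w1=0 w4=1 w5=0 w6=1
t9.Δ0 w0=0 clk=1 w3=1 w2=0 w1=0 w4=1 w5=0 w6=1
t9.Δ1 w0=0 clk=0 w3=1 w2=0 w1=0 w4=1 w5=0 w6=1
t10.Δ0 w0=0 clk=0 w3=1 w2=0 w1=0 w4=1 w5=0 w6=1
t10.Δ1 w0=0 clk=1 w3=1 w2=0 w1=0 w4=1 w5=0 w6=1
t10.Δ2 w0=0 clk=1 w3=1 w2=1 w1=0 w4=1 w5=0 w6=1
t10.Δ3 w0=0 clk=1 w3=0 w2=1 w1=1 w4=1 w5=0 w6=1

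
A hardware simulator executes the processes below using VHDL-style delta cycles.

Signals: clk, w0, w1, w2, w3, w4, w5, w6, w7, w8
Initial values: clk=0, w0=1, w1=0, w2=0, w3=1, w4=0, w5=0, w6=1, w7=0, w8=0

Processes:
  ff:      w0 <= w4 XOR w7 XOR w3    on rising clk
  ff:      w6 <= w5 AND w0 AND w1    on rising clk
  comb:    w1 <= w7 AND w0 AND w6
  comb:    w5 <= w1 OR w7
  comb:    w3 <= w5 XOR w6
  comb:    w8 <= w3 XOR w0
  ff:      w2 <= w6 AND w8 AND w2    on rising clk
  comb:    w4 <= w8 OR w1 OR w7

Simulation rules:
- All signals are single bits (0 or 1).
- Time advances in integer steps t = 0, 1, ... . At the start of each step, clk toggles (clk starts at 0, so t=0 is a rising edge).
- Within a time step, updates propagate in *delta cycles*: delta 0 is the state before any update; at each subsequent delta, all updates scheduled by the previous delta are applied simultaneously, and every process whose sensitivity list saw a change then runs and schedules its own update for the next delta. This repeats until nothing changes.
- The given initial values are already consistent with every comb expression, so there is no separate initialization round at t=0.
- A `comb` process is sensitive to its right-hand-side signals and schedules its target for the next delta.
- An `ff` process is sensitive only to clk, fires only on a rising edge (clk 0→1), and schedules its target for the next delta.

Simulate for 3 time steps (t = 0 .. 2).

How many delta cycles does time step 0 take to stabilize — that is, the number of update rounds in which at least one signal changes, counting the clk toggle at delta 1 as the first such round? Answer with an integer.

t0.Δ0 w1=0 w7=0 w4=0 w0=1 w8=0 w3=1 w6=1 clk=0 w2=0 w5=0
t0.Δ1 w1=0 w7=0 w4=0 w0=1 w8=0 w3=1 w6=1 clk=1 w2=0 w5=0
t0.Δ2 w1=0 w7=0 w4=0 w0=1 w8=0 w3=1 w6=0 clk=1 w2=0 w5=0
t0.Δ3 w1=0 w7=0 w4=0 w0=1 w8=0 w3=0 w6=0 clk=1 w2=0 w5=0
t0.Δ4 w1=0 w7=0 w4=0 w0=1 w8=1 w3=0 w6=0 clk=1 w2=0 w5=0
t0.Δ5 w1=0 w7=0 w4=1 w0=1 w8=1 w3=0 w6=0 clk=1 w2=0 w5=0
t1.Δ0 w1=0 w7=0 w4=1 w0=1 w8=1 w3=0 w6=0 clk=1 w2=0 w5=0
t1.Δ1 w1=0 w7=0 w4=1 w0=1 w8=1 w3=0 w6=0 clk=0 w2=0 w5=0
t2.Δ0 w1=0 w7=0 w4=1 w0=1 w8=1 w3=0 w6=0 clk=0 w2=0 w5=0
t2.Δ1 w1=0 w7=0 w4=1 w0=1 w8=1 w3=0 w6=0 clk=1 w2=0 w5=0

5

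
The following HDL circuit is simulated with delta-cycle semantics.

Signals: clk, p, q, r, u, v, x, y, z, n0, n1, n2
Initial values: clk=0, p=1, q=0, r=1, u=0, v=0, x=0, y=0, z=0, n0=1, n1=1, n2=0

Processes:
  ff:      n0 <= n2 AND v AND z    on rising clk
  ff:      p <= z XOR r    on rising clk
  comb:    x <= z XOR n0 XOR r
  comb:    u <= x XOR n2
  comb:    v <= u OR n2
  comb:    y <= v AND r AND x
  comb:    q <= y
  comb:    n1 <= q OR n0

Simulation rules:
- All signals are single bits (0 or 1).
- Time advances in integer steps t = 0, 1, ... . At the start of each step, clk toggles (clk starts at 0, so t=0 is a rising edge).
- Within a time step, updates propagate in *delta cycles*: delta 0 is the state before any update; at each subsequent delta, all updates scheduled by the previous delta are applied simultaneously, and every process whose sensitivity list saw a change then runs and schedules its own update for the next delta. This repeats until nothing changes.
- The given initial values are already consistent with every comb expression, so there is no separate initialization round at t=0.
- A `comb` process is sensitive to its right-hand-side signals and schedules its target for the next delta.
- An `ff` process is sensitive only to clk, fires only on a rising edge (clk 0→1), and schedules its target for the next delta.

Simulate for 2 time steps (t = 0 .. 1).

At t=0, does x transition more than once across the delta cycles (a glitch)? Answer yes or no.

no

t0.Δ0 p=1 u=0 n2=0 q=0 clk=0 y=0 v=0 r=1 z=0 n0=1 x=0 n1=1
t0.Δ1 p=1 u=0 n2=0 q=0 clk=1 y=0 v=0 r=1 z=0 n0=1 x=0 n1=1
t0.Δ2 p=1 u=0 n2=0 q=0 clk=1 y=0 v=0 r=1 z=0 n0=0 x=0 n1=1
t0.Δ3 p=1 u=0 n2=0 q=0 clk=1 y=0 v=0 r=1 z=0 n0=0 x=1 n1=0
t0.Δ4 p=1 u=1 n2=0 q=0 clk=1 y=0 v=0 r=1 z=0 n0=0 x=1 n1=0
t0.Δ5 p=1 u=1 n2=0 q=0 clk=1 y=0 v=1 r=1 z=0 n0=0 x=1 n1=0
t0.Δ6 p=1 u=1 n2=0 q=0 clk=1 y=1 v=1 r=1 z=0 n0=0 x=1 n1=0
t0.Δ7 p=1 u=1 n2=0 q=1 clk=1 y=1 v=1 r=1 z=0 n0=0 x=1 n1=0
t0.Δ8 p=1 u=1 n2=0 q=1 clk=1 y=1 v=1 r=1 z=0 n0=0 x=1 n1=1
t1.Δ0 p=1 u=1 n2=0 q=1 clk=1 y=1 v=1 r=1 z=0 n0=0 x=1 n1=1
t1.Δ1 p=1 u=1 n2=0 q=1 clk=0 y=1 v=1 r=1 z=0 n0=0 x=1 n1=1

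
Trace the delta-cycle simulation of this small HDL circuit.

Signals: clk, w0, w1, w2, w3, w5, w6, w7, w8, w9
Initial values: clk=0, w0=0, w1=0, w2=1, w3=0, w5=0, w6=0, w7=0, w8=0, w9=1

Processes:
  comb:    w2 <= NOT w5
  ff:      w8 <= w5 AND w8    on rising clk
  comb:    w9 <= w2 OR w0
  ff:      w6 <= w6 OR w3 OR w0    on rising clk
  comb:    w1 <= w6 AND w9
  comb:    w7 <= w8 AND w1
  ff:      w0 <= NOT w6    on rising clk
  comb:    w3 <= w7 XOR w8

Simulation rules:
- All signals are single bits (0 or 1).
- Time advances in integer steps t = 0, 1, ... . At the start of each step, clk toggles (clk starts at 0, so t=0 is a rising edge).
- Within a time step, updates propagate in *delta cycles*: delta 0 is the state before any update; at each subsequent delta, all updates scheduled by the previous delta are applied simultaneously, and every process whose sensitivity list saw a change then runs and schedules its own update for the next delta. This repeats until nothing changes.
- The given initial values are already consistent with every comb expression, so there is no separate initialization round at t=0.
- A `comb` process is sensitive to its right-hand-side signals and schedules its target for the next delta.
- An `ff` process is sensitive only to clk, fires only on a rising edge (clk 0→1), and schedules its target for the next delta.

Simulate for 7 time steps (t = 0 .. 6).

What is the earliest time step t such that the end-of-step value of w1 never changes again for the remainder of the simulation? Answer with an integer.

t0.Δ0 clk=0 w8=0 w2=1 w3=0 w7=0 w0=0 w1=0 w6=0 w5=0 w9=1
t0.Δ1 clk=1 w8=0 w2=1 w3=0 w7=0 w0=0 w1=0 w6=0 w5=0 w9=1
t0.Δ2 clk=1 w8=0 w2=1 w3=0 w7=0 w0=1 w1=0 w6=0 w5=0 w9=1
t1.Δ0 clk=1 w8=0 w2=1 w3=0 w7=0 w0=1 w1=0 w6=0 w5=0 w9=1
t1.Δ1 clk=0 w8=0 w2=1 w3=0 w7=0 w0=1 w1=0 w6=0 w5=0 w9=1
t2.Δ0 clk=0 w8=0 w2=1 w3=0 w7=0 w0=1 w1=0 w6=0 w5=0 w9=1
t2.Δ1 clk=1 w8=0 w2=1 w3=0 w7=0 w0=1 w1=0 w6=0 w5=0 w9=1
t2.Δ2 clk=1 w8=0 w2=1 w3=0 w7=0 w0=1 w1=0 w6=1 w5=0 w9=1
t2.Δ3 clk=1 w8=0 w2=1 w3=0 w7=0 w0=1 w1=1 w6=1 w5=0 w9=1
t3.Δ0 clk=1 w8=0 w2=1 w3=0 w7=0 w0=1 w1=1 w6=1 w5=0 w9=1
t3.Δ1 clk=0 w8=0 w2=1 w3=0 w7=0 w0=1 w1=1 w6=1 w5=0 w9=1
t4.Δ0 clk=0 w8=0 w2=1 w3=0 w7=0 w0=1 w1=1 w6=1 w5=0 w9=1
t4.Δ1 clk=1 w8=0 w2=1 w3=0 w7=0 w0=1 w1=1 w6=1 w5=0 w9=1
t4.Δ2 clk=1 w8=0 w2=1 w3=0 w7=0 w0=0 w1=1 w6=1 w5=0 w9=1
t5.Δ0 clk=1 w8=0 w2=1 w3=0 w7=0 w0=0 w1=1 w6=1 w5=0 w9=1
t5.Δ1 clk=0 w8=0 w2=1 w3=0 w7=0 w0=0 w1=1 w6=1 w5=0 w9=1
t6.Δ0 clk=0 w8=0 w2=1 w3=0 w7=0 w0=0 w1=1 w6=1 w5=0 w9=1
t6.Δ1 clk=1 w8=0 w2=1 w3=0 w7=0 w0=0 w1=1 w6=1 w5=0 w9=1

2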